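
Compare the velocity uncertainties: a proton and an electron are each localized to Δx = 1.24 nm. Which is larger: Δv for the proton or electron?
The electron has the larger minimum velocity uncertainty, by a ratio of 1836.2.

For both particles, Δp_min = ℏ/(2Δx) = 4.252e-26 kg·m/s (same for both).

The velocity uncertainty is Δv = Δp/m:
- proton: Δv = 4.252e-26 / 1.673e-27 = 2.542e+01 m/s = 25.423 m/s
- electron: Δv = 4.252e-26 / 9.109e-31 = 4.668e+04 m/s = 46.680 km/s

Ratio: 4.668e+04 / 2.542e+01 = 1836.2

The lighter particle has larger velocity uncertainty because Δv ∝ 1/m.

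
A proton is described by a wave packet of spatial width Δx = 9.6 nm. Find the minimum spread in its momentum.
5.493 × 10^-27 kg·m/s

For a wave packet, the spatial width Δx and momentum spread Δp are related by the uncertainty principle:
ΔxΔp ≥ ℏ/2

The minimum momentum spread is:
Δp_min = ℏ/(2Δx)
Δp_min = (1.055e-34 J·s) / (2 × 9.600e-09 m)
Δp_min = 5.493e-27 kg·m/s

A wave packet cannot have both a well-defined position and well-defined momentum.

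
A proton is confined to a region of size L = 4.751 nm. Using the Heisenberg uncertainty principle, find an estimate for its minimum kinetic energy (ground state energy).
229.818 neV

Using the uncertainty principle to estimate ground state energy:

1. The position uncertainty is approximately the confinement size:
   Δx ≈ L = 4.751e-09 m

2. From ΔxΔp ≥ ℏ/2, the minimum momentum uncertainty is:
   Δp ≈ ℏ/(2L) = 1.110e-26 kg·m/s

3. The kinetic energy is approximately:
   KE ≈ (Δp)²/(2m) = (1.110e-26)²/(2 × 1.673e-27 kg)
   KE ≈ 3.682e-26 J = 229.818 neV

This is an order-of-magnitude estimate of the ground state energy.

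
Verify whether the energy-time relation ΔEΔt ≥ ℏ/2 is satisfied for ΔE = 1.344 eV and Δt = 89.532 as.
No, it violates the uncertainty relation.

Calculate the product ΔEΔt:
ΔE = 1.344 eV = 2.153e-19 J
ΔEΔt = (2.153e-19 J) × (8.953e-17 s)
ΔEΔt = 1.928e-35 J·s

Compare to the minimum allowed value ℏ/2:
ℏ/2 = 5.273e-35 J·s

Since ΔEΔt = 1.928e-35 J·s < 5.273e-35 J·s = ℏ/2,
this violates the uncertainty relation.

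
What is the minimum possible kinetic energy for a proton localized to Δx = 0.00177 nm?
1.656 eV

Localizing a particle requires giving it sufficient momentum uncertainty:

1. From uncertainty principle: Δp ≥ ℏ/(2Δx)
   Δp_min = (1.055e-34 J·s) / (2 × 1.770e-12 m)
   Δp_min = 2.979e-23 kg·m/s

2. This momentum uncertainty corresponds to kinetic energy:
   KE ≈ (Δp)²/(2m) = (2.979e-23)²/(2 × 1.673e-27 kg)
   KE = 2.653e-19 J = 1.656 eV

Tighter localization requires more energy.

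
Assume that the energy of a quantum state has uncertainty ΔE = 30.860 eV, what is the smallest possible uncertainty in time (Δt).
10.664 as

Using the energy-time uncertainty principle:
ΔEΔt ≥ ℏ/2

The minimum uncertainty in time is:
Δt_min = ℏ/(2ΔE)
Δt_min = (1.055e-34 J·s) / (2 × 4.944e-18 J)
Δt_min = 1.066e-17 s = 10.664 as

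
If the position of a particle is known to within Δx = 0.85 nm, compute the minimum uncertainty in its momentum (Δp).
6.203 × 10^-26 kg·m/s

Using the Heisenberg uncertainty principle:
ΔxΔp ≥ ℏ/2

The minimum uncertainty in momentum is:
Δp_min = ℏ/(2Δx)
Δp_min = (1.055e-34 J·s) / (2 × 8.500e-10 m)
Δp_min = 6.203e-26 kg·m/s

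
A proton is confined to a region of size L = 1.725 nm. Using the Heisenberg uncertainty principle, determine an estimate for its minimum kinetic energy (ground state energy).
1.743 μeV

Using the uncertainty principle to estimate ground state energy:

1. The position uncertainty is approximately the confinement size:
   Δx ≈ L = 1.725e-09 m

2. From ΔxΔp ≥ ℏ/2, the minimum momentum uncertainty is:
   Δp ≈ ℏ/(2L) = 3.057e-26 kg·m/s

3. The kinetic energy is approximately:
   KE ≈ (Δp)²/(2m) = (3.057e-26)²/(2 × 1.673e-27 kg)
   KE ≈ 2.793e-25 J = 1.743 μeV

This is an order-of-magnitude estimate of the ground state energy.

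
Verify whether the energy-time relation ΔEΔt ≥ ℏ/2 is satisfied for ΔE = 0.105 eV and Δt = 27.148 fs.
Yes, it satisfies the uncertainty relation.

Calculate the product ΔEΔt:
ΔE = 0.105 eV = 1.682e-20 J
ΔEΔt = (1.682e-20 J) × (2.715e-14 s)
ΔEΔt = 4.567e-34 J·s

Compare to the minimum allowed value ℏ/2:
ℏ/2 = 5.273e-35 J·s

Since ΔEΔt = 4.567e-34 J·s ≥ 5.273e-35 J·s = ℏ/2,
this satisfies the uncertainty relation.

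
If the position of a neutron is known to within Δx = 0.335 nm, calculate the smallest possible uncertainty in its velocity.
93.973 m/s

Using the Heisenberg uncertainty principle and Δp = mΔv:
ΔxΔp ≥ ℏ/2
Δx(mΔv) ≥ ℏ/2

The minimum uncertainty in velocity is:
Δv_min = ℏ/(2mΔx)
Δv_min = (1.055e-34 J·s) / (2 × 1.675e-27 kg × 3.350e-10 m)
Δv_min = 9.397e+01 m/s = 93.973 m/s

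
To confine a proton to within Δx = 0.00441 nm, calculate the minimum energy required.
266.733 meV

Localizing a particle requires giving it sufficient momentum uncertainty:

1. From uncertainty principle: Δp ≥ ℏ/(2Δx)
   Δp_min = (1.055e-34 J·s) / (2 × 4.410e-12 m)
   Δp_min = 1.196e-23 kg·m/s

2. This momentum uncertainty corresponds to kinetic energy:
   KE ≈ (Δp)²/(2m) = (1.196e-23)²/(2 × 1.673e-27 kg)
   KE = 4.274e-20 J = 266.733 meV

Tighter localization requires more energy.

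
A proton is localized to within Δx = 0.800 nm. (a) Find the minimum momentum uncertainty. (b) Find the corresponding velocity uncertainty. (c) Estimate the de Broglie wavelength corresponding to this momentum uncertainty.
(a) Δp_min = 6.591 × 10^-26 kg·m/s
(b) Δv_min = 39.406 m/s
(c) λ_dB = 10.053 nm

Step-by-step:

(a) From the uncertainty principle:
Δp_min = ℏ/(2Δx) = (1.055e-34 J·s)/(2 × 8.000e-10 m) = 6.591e-26 kg·m/s

(b) The velocity uncertainty:
Δv = Δp/m = (6.591e-26 kg·m/s)/(1.673e-27 kg) = 3.941e+01 m/s = 39.406 m/s

(c) The de Broglie wavelength for this momentum:
λ = h/p = (6.626e-34 J·s)/(6.591e-26 kg·m/s) = 1.005e-08 m = 10.053 nm

Note: The de Broglie wavelength is comparable to the localization size, as expected from wave-particle duality.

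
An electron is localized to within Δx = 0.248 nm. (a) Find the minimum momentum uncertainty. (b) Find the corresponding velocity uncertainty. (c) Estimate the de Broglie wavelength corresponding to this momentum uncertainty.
(a) Δp_min = 2.126 × 10^-25 kg·m/s
(b) Δv_min = 233.402 km/s
(c) λ_dB = 3.116 nm

Step-by-step:

(a) From the uncertainty principle:
Δp_min = ℏ/(2Δx) = (1.055e-34 J·s)/(2 × 2.480e-10 m) = 2.126e-25 kg·m/s

(b) The velocity uncertainty:
Δv = Δp/m = (2.126e-25 kg·m/s)/(9.109e-31 kg) = 2.334e+05 m/s = 233.402 km/s

(c) The de Broglie wavelength for this momentum:
λ = h/p = (6.626e-34 J·s)/(2.126e-25 kg·m/s) = 3.116e-09 m = 3.116 nm

Note: The de Broglie wavelength is comparable to the localization size, as expected from wave-particle duality.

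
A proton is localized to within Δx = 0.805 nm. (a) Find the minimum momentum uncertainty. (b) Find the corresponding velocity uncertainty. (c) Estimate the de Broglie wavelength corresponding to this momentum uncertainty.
(a) Δp_min = 6.550 × 10^-26 kg·m/s
(b) Δv_min = 39.161 m/s
(c) λ_dB = 10.116 nm

Step-by-step:

(a) From the uncertainty principle:
Δp_min = ℏ/(2Δx) = (1.055e-34 J·s)/(2 × 8.050e-10 m) = 6.550e-26 kg·m/s

(b) The velocity uncertainty:
Δv = Δp/m = (6.550e-26 kg·m/s)/(1.673e-27 kg) = 3.916e+01 m/s = 39.161 m/s

(c) The de Broglie wavelength for this momentum:
λ = h/p = (6.626e-34 J·s)/(6.550e-26 kg·m/s) = 1.012e-08 m = 10.116 nm

Note: The de Broglie wavelength is comparable to the localization size, as expected from wave-particle duality.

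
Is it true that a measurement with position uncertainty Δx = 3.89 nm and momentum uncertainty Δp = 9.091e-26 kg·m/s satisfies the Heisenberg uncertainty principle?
Yes, it satisfies the uncertainty principle.

Calculate the product ΔxΔp:
ΔxΔp = (3.890e-09 m) × (9.091e-26 kg·m/s)
ΔxΔp = 3.536e-34 J·s

Compare to the minimum allowed value ℏ/2:
ℏ/2 = 5.273e-35 J·s

Since ΔxΔp = 3.536e-34 J·s ≥ 5.273e-35 J·s = ℏ/2,
the measurement satisfies the uncertainty principle.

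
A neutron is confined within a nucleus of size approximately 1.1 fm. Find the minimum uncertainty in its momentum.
4.794 × 10^-20 kg·m/s

Using the Heisenberg uncertainty principle:
ΔxΔp ≥ ℏ/2

With Δx ≈ L = 1.100e-15 m (the confinement size):
Δp_min = ℏ/(2Δx)
Δp_min = (1.055e-34 J·s) / (2 × 1.100e-15 m)
Δp_min = 4.794e-20 kg·m/s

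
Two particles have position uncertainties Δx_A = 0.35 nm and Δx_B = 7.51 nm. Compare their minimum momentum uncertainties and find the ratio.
Particle A has the larger minimum momentum uncertainty, by a factor of 21.46.

For each particle, the minimum momentum uncertainty is Δp_min = ℏ/(2Δx):

Particle A: Δp_A = ℏ/(2×3.500e-10 m) = 1.507e-25 kg·m/s
Particle B: Δp_B = ℏ/(2×7.510e-09 m) = 7.021e-27 kg·m/s

Ratio: Δp_A/Δp_B = 21.46

Since Δp_min ∝ 1/Δx, the particle with smaller position uncertainty (A) has larger momentum uncertainty.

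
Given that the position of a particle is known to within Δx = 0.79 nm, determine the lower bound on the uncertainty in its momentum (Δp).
6.675 × 10^-26 kg·m/s

Using the Heisenberg uncertainty principle:
ΔxΔp ≥ ℏ/2

The minimum uncertainty in momentum is:
Δp_min = ℏ/(2Δx)
Δp_min = (1.055e-34 J·s) / (2 × 7.900e-10 m)
Δp_min = 6.675e-26 kg·m/s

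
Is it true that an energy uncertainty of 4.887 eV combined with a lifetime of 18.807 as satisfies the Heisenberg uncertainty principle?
No, it violates the uncertainty relation.

Calculate the product ΔEΔt:
ΔE = 4.887 eV = 7.830e-19 J
ΔEΔt = (7.830e-19 J) × (1.881e-17 s)
ΔEΔt = 1.473e-35 J·s

Compare to the minimum allowed value ℏ/2:
ℏ/2 = 5.273e-35 J·s

Since ΔEΔt = 1.473e-35 J·s < 5.273e-35 J·s = ℏ/2,
this violates the uncertainty relation.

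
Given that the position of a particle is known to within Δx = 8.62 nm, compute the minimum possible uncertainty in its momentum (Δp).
6.117 × 10^-27 kg·m/s

Using the Heisenberg uncertainty principle:
ΔxΔp ≥ ℏ/2

The minimum uncertainty in momentum is:
Δp_min = ℏ/(2Δx)
Δp_min = (1.055e-34 J·s) / (2 × 8.620e-09 m)
Δp_min = 6.117e-27 kg·m/s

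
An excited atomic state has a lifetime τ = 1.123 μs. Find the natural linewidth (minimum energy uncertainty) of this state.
293.060 peV

Using the energy-time uncertainty principle:
ΔEΔt ≥ ℏ/2

The lifetime τ represents the time uncertainty Δt.
The natural linewidth (minimum energy uncertainty) is:

ΔE = ℏ/(2τ)
ΔE = (1.055e-34 J·s) / (2 × 1.123e-06 s)
ΔE = 4.695e-29 J = 293.060 peV

This natural linewidth limits the precision of spectroscopic measurements.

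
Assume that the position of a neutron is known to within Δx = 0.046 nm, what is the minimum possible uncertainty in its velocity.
684.372 m/s

Using the Heisenberg uncertainty principle and Δp = mΔv:
ΔxΔp ≥ ℏ/2
Δx(mΔv) ≥ ℏ/2

The minimum uncertainty in velocity is:
Δv_min = ℏ/(2mΔx)
Δv_min = (1.055e-34 J·s) / (2 × 1.675e-27 kg × 4.600e-11 m)
Δv_min = 6.844e+02 m/s = 684.372 m/s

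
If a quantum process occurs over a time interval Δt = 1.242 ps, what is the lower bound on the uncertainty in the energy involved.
264.981 μeV

Using the energy-time uncertainty principle:
ΔEΔt ≥ ℏ/2

The minimum uncertainty in energy is:
ΔE_min = ℏ/(2Δt)
ΔE_min = (1.055e-34 J·s) / (2 × 1.242e-12 s)
ΔE_min = 4.245e-23 J = 264.981 μeV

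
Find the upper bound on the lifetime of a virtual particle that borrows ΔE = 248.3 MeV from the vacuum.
1.325 ys

Using the energy-time uncertainty principle:
ΔEΔt ≥ ℏ/2

For a virtual particle borrowing energy ΔE, the maximum lifetime is:
Δt_max = ℏ/(2ΔE)

Converting energy:
ΔE = 248.3 MeV = 3.978e-11 J

Δt_max = (1.055e-34 J·s) / (2 × 3.978e-11 J)
Δt_max = 1.325e-24 s = 1.325 ys

Virtual particles with higher borrowed energy exist for shorter times.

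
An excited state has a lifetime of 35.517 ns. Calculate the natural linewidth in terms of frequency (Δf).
2.241 MHz

Using the energy-time uncertainty principle and E = hf:
ΔEΔt ≥ ℏ/2
hΔf·Δt ≥ ℏ/2

The minimum frequency uncertainty is:
Δf = ℏ/(2hτ) = 1/(4πτ)
Δf = 1/(4π × 3.552e-08 s)
Δf = 2.241e+06 Hz = 2.241 MHz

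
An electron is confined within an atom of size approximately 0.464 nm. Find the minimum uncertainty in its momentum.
1.136 × 10^-25 kg·m/s

Using the Heisenberg uncertainty principle:
ΔxΔp ≥ ℏ/2

With Δx ≈ L = 4.640e-10 m (the confinement size):
Δp_min = ℏ/(2Δx)
Δp_min = (1.055e-34 J·s) / (2 × 4.640e-10 m)
Δp_min = 1.136e-25 kg·m/s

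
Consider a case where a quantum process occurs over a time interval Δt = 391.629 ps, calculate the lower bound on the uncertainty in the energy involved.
840.351 neV

Using the energy-time uncertainty principle:
ΔEΔt ≥ ℏ/2

The minimum uncertainty in energy is:
ΔE_min = ℏ/(2Δt)
ΔE_min = (1.055e-34 J·s) / (2 × 3.916e-10 s)
ΔE_min = 1.346e-25 J = 840.351 neV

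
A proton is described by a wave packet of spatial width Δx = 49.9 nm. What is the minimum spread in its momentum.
1.057 × 10^-27 kg·m/s

For a wave packet, the spatial width Δx and momentum spread Δp are related by the uncertainty principle:
ΔxΔp ≥ ℏ/2

The minimum momentum spread is:
Δp_min = ℏ/(2Δx)
Δp_min = (1.055e-34 J·s) / (2 × 4.990e-08 m)
Δp_min = 1.057e-27 kg·m/s

A wave packet cannot have both a well-defined position and well-defined momentum.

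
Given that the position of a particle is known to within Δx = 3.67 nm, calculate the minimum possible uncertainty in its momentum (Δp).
1.437 × 10^-26 kg·m/s

Using the Heisenberg uncertainty principle:
ΔxΔp ≥ ℏ/2

The minimum uncertainty in momentum is:
Δp_min = ℏ/(2Δx)
Δp_min = (1.055e-34 J·s) / (2 × 3.670e-09 m)
Δp_min = 1.437e-26 kg·m/s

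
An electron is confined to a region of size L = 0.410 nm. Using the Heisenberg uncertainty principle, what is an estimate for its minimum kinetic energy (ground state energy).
56.662 meV

Using the uncertainty principle to estimate ground state energy:

1. The position uncertainty is approximately the confinement size:
   Δx ≈ L = 4.100e-10 m

2. From ΔxΔp ≥ ℏ/2, the minimum momentum uncertainty is:
   Δp ≈ ℏ/(2L) = 1.286e-25 kg·m/s

3. The kinetic energy is approximately:
   KE ≈ (Δp)²/(2m) = (1.286e-25)²/(2 × 9.109e-31 kg)
   KE ≈ 9.078e-21 J = 56.662 meV

This is an order-of-magnitude estimate of the ground state energy.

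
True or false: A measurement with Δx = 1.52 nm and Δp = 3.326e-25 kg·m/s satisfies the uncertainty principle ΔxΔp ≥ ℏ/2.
Yes, it satisfies the uncertainty principle.

Calculate the product ΔxΔp:
ΔxΔp = (1.520e-09 m) × (3.326e-25 kg·m/s)
ΔxΔp = 5.056e-34 J·s

Compare to the minimum allowed value ℏ/2:
ℏ/2 = 5.273e-35 J·s

Since ΔxΔp = 5.056e-34 J·s ≥ 5.273e-35 J·s = ℏ/2,
the measurement satisfies the uncertainty principle.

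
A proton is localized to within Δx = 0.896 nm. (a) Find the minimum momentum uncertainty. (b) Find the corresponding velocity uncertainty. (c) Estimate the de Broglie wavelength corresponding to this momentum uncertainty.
(a) Δp_min = 5.885 × 10^-26 kg·m/s
(b) Δv_min = 35.184 m/s
(c) λ_dB = 11.259 nm

Step-by-step:

(a) From the uncertainty principle:
Δp_min = ℏ/(2Δx) = (1.055e-34 J·s)/(2 × 8.960e-10 m) = 5.885e-26 kg·m/s

(b) The velocity uncertainty:
Δv = Δp/m = (5.885e-26 kg·m/s)/(1.673e-27 kg) = 3.518e+01 m/s = 35.184 m/s

(c) The de Broglie wavelength for this momentum:
λ = h/p = (6.626e-34 J·s)/(5.885e-26 kg·m/s) = 1.126e-08 m = 11.259 nm

Note: The de Broglie wavelength is comparable to the localization size, as expected from wave-particle duality.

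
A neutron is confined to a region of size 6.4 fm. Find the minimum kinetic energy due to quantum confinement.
126.472 keV

Using the uncertainty principle:

1. Position uncertainty: Δx ≈ 6.400e-15 m
2. Minimum momentum uncertainty: Δp = ℏ/(2Δx) = 8.239e-21 kg·m/s
3. Minimum kinetic energy:
   KE = (Δp)²/(2m) = (8.239e-21)²/(2 × 1.675e-27 kg)
   KE = 2.026e-14 J = 126.472 keV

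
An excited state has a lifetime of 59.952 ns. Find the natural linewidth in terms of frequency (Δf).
1.327 MHz

Using the energy-time uncertainty principle and E = hf:
ΔEΔt ≥ ℏ/2
hΔf·Δt ≥ ℏ/2

The minimum frequency uncertainty is:
Δf = ℏ/(2hτ) = 1/(4πτ)
Δf = 1/(4π × 5.995e-08 s)
Δf = 1.327e+06 Hz = 1.327 MHz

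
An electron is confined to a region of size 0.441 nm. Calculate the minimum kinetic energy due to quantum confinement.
48.976 meV

Using the uncertainty principle:

1. Position uncertainty: Δx ≈ 4.410e-10 m
2. Minimum momentum uncertainty: Δp = ℏ/(2Δx) = 1.196e-25 kg·m/s
3. Minimum kinetic energy:
   KE = (Δp)²/(2m) = (1.196e-25)²/(2 × 9.109e-31 kg)
   KE = 7.847e-21 J = 48.976 meV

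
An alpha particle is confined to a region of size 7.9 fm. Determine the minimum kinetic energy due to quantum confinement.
20.923 keV

Using the uncertainty principle:

1. Position uncertainty: Δx ≈ 7.900e-15 m
2. Minimum momentum uncertainty: Δp = ℏ/(2Δx) = 6.675e-21 kg·m/s
3. Minimum kinetic energy:
   KE = (Δp)²/(2m) = (6.675e-21)²/(2 × 6.645e-27 kg)
   KE = 3.352e-15 J = 20.923 keV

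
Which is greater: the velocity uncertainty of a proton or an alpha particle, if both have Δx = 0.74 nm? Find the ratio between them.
The proton has the larger minimum velocity uncertainty, by a ratio of 4.0.

For both particles, Δp_min = ℏ/(2Δx) = 7.125e-26 kg·m/s (same for both).

The velocity uncertainty is Δv = Δp/m:
- proton: Δv = 7.125e-26 / 1.673e-27 = 4.260e+01 m/s = 42.601 m/s
- alpha particle: Δv = 7.125e-26 / 6.645e-27 = 1.072e+01 m/s = 10.724 m/s

Ratio: 4.260e+01 / 1.072e+01 = 4.0

The lighter particle has larger velocity uncertainty because Δv ∝ 1/m.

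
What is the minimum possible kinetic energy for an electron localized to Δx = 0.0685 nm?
2.030 eV

Localizing a particle requires giving it sufficient momentum uncertainty:

1. From uncertainty principle: Δp ≥ ℏ/(2Δx)
   Δp_min = (1.055e-34 J·s) / (2 × 6.850e-11 m)
   Δp_min = 7.698e-25 kg·m/s

2. This momentum uncertainty corresponds to kinetic energy:
   KE ≈ (Δp)²/(2m) = (7.698e-25)²/(2 × 9.109e-31 kg)
   KE = 3.252e-19 J = 2.030 eV

Tighter localization requires more energy.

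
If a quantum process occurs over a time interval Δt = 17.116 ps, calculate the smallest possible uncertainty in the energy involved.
19.228 μeV

Using the energy-time uncertainty principle:
ΔEΔt ≥ ℏ/2

The minimum uncertainty in energy is:
ΔE_min = ℏ/(2Δt)
ΔE_min = (1.055e-34 J·s) / (2 × 1.712e-11 s)
ΔE_min = 3.081e-24 J = 19.228 μeV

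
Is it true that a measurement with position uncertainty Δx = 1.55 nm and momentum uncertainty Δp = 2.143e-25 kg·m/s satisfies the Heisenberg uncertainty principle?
Yes, it satisfies the uncertainty principle.

Calculate the product ΔxΔp:
ΔxΔp = (1.550e-09 m) × (2.143e-25 kg·m/s)
ΔxΔp = 3.322e-34 J·s

Compare to the minimum allowed value ℏ/2:
ℏ/2 = 5.273e-35 J·s

Since ΔxΔp = 3.322e-34 J·s ≥ 5.273e-35 J·s = ℏ/2,
the measurement satisfies the uncertainty principle.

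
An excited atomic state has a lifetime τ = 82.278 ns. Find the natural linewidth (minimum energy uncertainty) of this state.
4.000 neV

Using the energy-time uncertainty principle:
ΔEΔt ≥ ℏ/2

The lifetime τ represents the time uncertainty Δt.
The natural linewidth (minimum energy uncertainty) is:

ΔE = ℏ/(2τ)
ΔE = (1.055e-34 J·s) / (2 × 8.228e-08 s)
ΔE = 6.409e-28 J = 4.000 neV

This natural linewidth limits the precision of spectroscopic measurements.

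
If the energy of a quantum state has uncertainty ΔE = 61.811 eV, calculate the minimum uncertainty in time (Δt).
5.324 as

Using the energy-time uncertainty principle:
ΔEΔt ≥ ℏ/2

The minimum uncertainty in time is:
Δt_min = ℏ/(2ΔE)
Δt_min = (1.055e-34 J·s) / (2 × 9.903e-18 J)
Δt_min = 5.324e-18 s = 5.324 as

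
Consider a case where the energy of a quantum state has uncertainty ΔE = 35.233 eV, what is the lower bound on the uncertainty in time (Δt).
9.341 as

Using the energy-time uncertainty principle:
ΔEΔt ≥ ℏ/2

The minimum uncertainty in time is:
Δt_min = ℏ/(2ΔE)
Δt_min = (1.055e-34 J·s) / (2 × 5.645e-18 J)
Δt_min = 9.341e-18 s = 9.341 as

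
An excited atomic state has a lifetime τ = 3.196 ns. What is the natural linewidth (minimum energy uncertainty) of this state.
102.974 neV

Using the energy-time uncertainty principle:
ΔEΔt ≥ ℏ/2

The lifetime τ represents the time uncertainty Δt.
The natural linewidth (minimum energy uncertainty) is:

ΔE = ℏ/(2τ)
ΔE = (1.055e-34 J·s) / (2 × 3.196e-09 s)
ΔE = 1.650e-26 J = 102.974 neV

This natural linewidth limits the precision of spectroscopic measurements.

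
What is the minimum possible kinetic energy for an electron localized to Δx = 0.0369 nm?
6.995 eV

Localizing a particle requires giving it sufficient momentum uncertainty:

1. From uncertainty principle: Δp ≥ ℏ/(2Δx)
   Δp_min = (1.055e-34 J·s) / (2 × 3.690e-11 m)
   Δp_min = 1.429e-24 kg·m/s

2. This momentum uncertainty corresponds to kinetic energy:
   KE ≈ (Δp)²/(2m) = (1.429e-24)²/(2 × 9.109e-31 kg)
   KE = 1.121e-18 J = 6.995 eV

Tighter localization requires more energy.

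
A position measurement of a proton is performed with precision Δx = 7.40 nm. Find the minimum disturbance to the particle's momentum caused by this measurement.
7.125 × 10^-27 kg·m/s

The uncertainty principle implies that measuring position disturbs momentum:
ΔxΔp ≥ ℏ/2

When we measure position with precision Δx, we necessarily introduce a momentum uncertainty:
Δp ≥ ℏ/(2Δx)
Δp_min = (1.055e-34 J·s) / (2 × 7.400e-09 m)
Δp_min = 7.125e-27 kg·m/s

The more precisely we measure position, the greater the momentum disturbance.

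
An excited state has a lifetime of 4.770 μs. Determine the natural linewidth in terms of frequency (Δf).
16.683 kHz

Using the energy-time uncertainty principle and E = hf:
ΔEΔt ≥ ℏ/2
hΔf·Δt ≥ ℏ/2

The minimum frequency uncertainty is:
Δf = ℏ/(2hτ) = 1/(4πτ)
Δf = 1/(4π × 4.770e-06 s)
Δf = 1.668e+04 Hz = 16.683 kHz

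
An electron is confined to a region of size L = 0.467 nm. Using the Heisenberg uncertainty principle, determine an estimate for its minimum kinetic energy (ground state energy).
43.675 meV

Using the uncertainty principle to estimate ground state energy:

1. The position uncertainty is approximately the confinement size:
   Δx ≈ L = 4.670e-10 m

2. From ΔxΔp ≥ ℏ/2, the minimum momentum uncertainty is:
   Δp ≈ ℏ/(2L) = 1.129e-25 kg·m/s

3. The kinetic energy is approximately:
   KE ≈ (Δp)²/(2m) = (1.129e-25)²/(2 × 9.109e-31 kg)
   KE ≈ 6.997e-21 J = 43.675 meV

This is an order-of-magnitude estimate of the ground state energy.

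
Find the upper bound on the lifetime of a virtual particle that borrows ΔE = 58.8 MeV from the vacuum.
5.597 ys

Using the energy-time uncertainty principle:
ΔEΔt ≥ ℏ/2

For a virtual particle borrowing energy ΔE, the maximum lifetime is:
Δt_max = ℏ/(2ΔE)

Converting energy:
ΔE = 58.8 MeV = 9.421e-12 J

Δt_max = (1.055e-34 J·s) / (2 × 9.421e-12 J)
Δt_max = 5.597e-24 s = 5.597 ys

Virtual particles with higher borrowed energy exist for shorter times.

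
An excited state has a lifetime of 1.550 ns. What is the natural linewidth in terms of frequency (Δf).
51.340 MHz

Using the energy-time uncertainty principle and E = hf:
ΔEΔt ≥ ℏ/2
hΔf·Δt ≥ ℏ/2

The minimum frequency uncertainty is:
Δf = ℏ/(2hτ) = 1/(4πτ)
Δf = 1/(4π × 1.550e-09 s)
Δf = 5.134e+07 Hz = 51.340 MHz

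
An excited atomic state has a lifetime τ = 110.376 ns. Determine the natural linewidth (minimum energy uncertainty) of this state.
2.982 neV

Using the energy-time uncertainty principle:
ΔEΔt ≥ ℏ/2

The lifetime τ represents the time uncertainty Δt.
The natural linewidth (minimum energy uncertainty) is:

ΔE = ℏ/(2τ)
ΔE = (1.055e-34 J·s) / (2 × 1.104e-07 s)
ΔE = 4.777e-28 J = 2.982 neV

This natural linewidth limits the precision of spectroscopic measurements.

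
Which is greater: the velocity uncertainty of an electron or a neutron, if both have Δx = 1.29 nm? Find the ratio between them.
The electron has the larger minimum velocity uncertainty, by a ratio of 1838.7.

For both particles, Δp_min = ℏ/(2Δx) = 4.087e-26 kg·m/s (same for both).

The velocity uncertainty is Δv = Δp/m:
- electron: Δv = 4.087e-26 / 9.109e-31 = 4.487e+04 m/s = 44.871 km/s
- neutron: Δv = 4.087e-26 / 1.675e-27 = 2.440e+01 m/s = 24.404 m/s

Ratio: 4.487e+04 / 2.440e+01 = 1838.7

The lighter particle has larger velocity uncertainty because Δv ∝ 1/m.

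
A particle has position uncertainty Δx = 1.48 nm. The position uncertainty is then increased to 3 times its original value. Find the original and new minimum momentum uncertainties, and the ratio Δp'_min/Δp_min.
Original Δp_min = 3.563 × 10^-26 kg·m/s; new Δp'_min = 1.188 × 10^-26 kg·m/s; ratio Δp'_min/Δp_min = 1/3.

From the uncertainty principle ΔxΔp ≥ ℏ/2, the minimum momentum uncertainty is Δp_min = ℏ/(2Δx).

Original (Δx = 1.48 nm = 1.480e-09 m):
Δp_min = (1.055e-34 J·s)/(2 × 1.480e-09 m) = 3.563e-26 kg·m/s

When Δx → 3Δx:
Δp'_min = ℏ/(2 × 3Δx) = (1/3) × ℏ/(2Δx) = (1/3) × Δp_min
Δp'_min = 1/3 × 3.563e-26 kg·m/s = 1.188e-26 kg·m/s

Since Δp_min ∝ 1/Δx, when Δx is increased to 3 times its original value, Δp_min decreases to 1/3 of its original value.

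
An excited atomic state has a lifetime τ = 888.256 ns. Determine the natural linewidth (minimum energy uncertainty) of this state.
370.508 peV

Using the energy-time uncertainty principle:
ΔEΔt ≥ ℏ/2

The lifetime τ represents the time uncertainty Δt.
The natural linewidth (minimum energy uncertainty) is:

ΔE = ℏ/(2τ)
ΔE = (1.055e-34 J·s) / (2 × 8.883e-07 s)
ΔE = 5.936e-29 J = 370.508 peV

This natural linewidth limits the precision of spectroscopic measurements.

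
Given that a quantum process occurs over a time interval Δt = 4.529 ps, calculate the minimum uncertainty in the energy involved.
72.666 μeV

Using the energy-time uncertainty principle:
ΔEΔt ≥ ℏ/2

The minimum uncertainty in energy is:
ΔE_min = ℏ/(2Δt)
ΔE_min = (1.055e-34 J·s) / (2 × 4.529e-12 s)
ΔE_min = 1.164e-23 J = 72.666 μeV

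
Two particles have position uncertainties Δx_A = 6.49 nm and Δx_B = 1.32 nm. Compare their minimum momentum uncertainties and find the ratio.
Particle B has the larger minimum momentum uncertainty, by a factor of 4.92.

For each particle, the minimum momentum uncertainty is Δp_min = ℏ/(2Δx):

Particle A: Δp_A = ℏ/(2×6.490e-09 m) = 8.125e-27 kg·m/s
Particle B: Δp_B = ℏ/(2×1.320e-09 m) = 3.995e-26 kg·m/s

Ratio: Δp_B/Δp_A = 4.92

Since Δp_min ∝ 1/Δx, the particle with smaller position uncertainty (B) has larger momentum uncertainty.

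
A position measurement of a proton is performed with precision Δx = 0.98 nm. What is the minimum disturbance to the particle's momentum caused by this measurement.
5.380 × 10^-26 kg·m/s

The uncertainty principle implies that measuring position disturbs momentum:
ΔxΔp ≥ ℏ/2

When we measure position with precision Δx, we necessarily introduce a momentum uncertainty:
Δp ≥ ℏ/(2Δx)
Δp_min = (1.055e-34 J·s) / (2 × 9.800e-10 m)
Δp_min = 5.380e-26 kg·m/s

The more precisely we measure position, the greater the momentum disturbance.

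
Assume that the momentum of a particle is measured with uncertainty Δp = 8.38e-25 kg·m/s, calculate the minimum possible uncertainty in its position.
62.922 pm

Using the Heisenberg uncertainty principle:
ΔxΔp ≥ ℏ/2

The minimum uncertainty in position is:
Δx_min = ℏ/(2Δp)
Δx_min = (1.055e-34 J·s) / (2 × 8.380e-25 kg·m/s)
Δx_min = 6.292e-11 m = 62.922 pm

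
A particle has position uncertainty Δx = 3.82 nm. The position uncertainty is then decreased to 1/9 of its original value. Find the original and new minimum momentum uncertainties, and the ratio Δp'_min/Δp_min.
Original Δp_min = 1.380 × 10^-26 kg·m/s; new Δp'_min = 1.242 × 10^-25 kg·m/s; ratio Δp'_min/Δp_min = 9.

From the uncertainty principle ΔxΔp ≥ ℏ/2, the minimum momentum uncertainty is Δp_min = ℏ/(2Δx).

Original (Δx = 3.82 nm = 3.820e-09 m):
Δp_min = (1.055e-34 J·s)/(2 × 3.820e-09 m) = 1.380e-26 kg·m/s

When Δx → (1/9)Δx:
Δp'_min = ℏ/(2 × (1/9)Δx) = 9 × ℏ/(2Δx) = 9 × Δp_min
Δp'_min = 9 × 1.380e-26 kg·m/s = 1.242e-25 kg·m/s

Since Δp_min ∝ 1/Δx, when Δx is decreased to 1/9 of its original value, Δp_min increases to 9 times its original value.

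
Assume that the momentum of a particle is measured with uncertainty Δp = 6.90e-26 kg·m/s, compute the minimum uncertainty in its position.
764.182 pm

Using the Heisenberg uncertainty principle:
ΔxΔp ≥ ℏ/2

The minimum uncertainty in position is:
Δx_min = ℏ/(2Δp)
Δx_min = (1.055e-34 J·s) / (2 × 6.900e-26 kg·m/s)
Δx_min = 7.642e-10 m = 764.182 pm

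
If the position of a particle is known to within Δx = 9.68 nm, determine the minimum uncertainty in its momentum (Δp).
5.447 × 10^-27 kg·m/s

Using the Heisenberg uncertainty principle:
ΔxΔp ≥ ℏ/2

The minimum uncertainty in momentum is:
Δp_min = ℏ/(2Δx)
Δp_min = (1.055e-34 J·s) / (2 × 9.680e-09 m)
Δp_min = 5.447e-27 kg·m/s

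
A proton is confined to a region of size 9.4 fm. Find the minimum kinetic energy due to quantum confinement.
58.708 keV

Using the uncertainty principle:

1. Position uncertainty: Δx ≈ 9.400e-15 m
2. Minimum momentum uncertainty: Δp = ℏ/(2Δx) = 5.609e-21 kg·m/s
3. Minimum kinetic energy:
   KE = (Δp)²/(2m) = (5.609e-21)²/(2 × 1.673e-27 kg)
   KE = 9.406e-15 J = 58.708 keV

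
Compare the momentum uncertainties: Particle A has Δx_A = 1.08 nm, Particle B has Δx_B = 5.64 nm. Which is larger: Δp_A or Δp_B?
Particle A has the larger minimum momentum uncertainty, by a factor of 5.22.

For each particle, the minimum momentum uncertainty is Δp_min = ℏ/(2Δx):

Particle A: Δp_A = ℏ/(2×1.080e-09 m) = 4.882e-26 kg·m/s
Particle B: Δp_B = ℏ/(2×5.640e-09 m) = 9.349e-27 kg·m/s

Ratio: Δp_A/Δp_B = 5.22

Since Δp_min ∝ 1/Δx, the particle with smaller position uncertainty (A) has larger momentum uncertainty.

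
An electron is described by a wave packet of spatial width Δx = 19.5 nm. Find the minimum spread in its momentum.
2.704 × 10^-27 kg·m/s

For a wave packet, the spatial width Δx and momentum spread Δp are related by the uncertainty principle:
ΔxΔp ≥ ℏ/2

The minimum momentum spread is:
Δp_min = ℏ/(2Δx)
Δp_min = (1.055e-34 J·s) / (2 × 1.950e-08 m)
Δp_min = 2.704e-27 kg·m/s

A wave packet cannot have both a well-defined position and well-defined momentum.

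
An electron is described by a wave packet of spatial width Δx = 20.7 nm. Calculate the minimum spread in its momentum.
2.547 × 10^-27 kg·m/s

For a wave packet, the spatial width Δx and momentum spread Δp are related by the uncertainty principle:
ΔxΔp ≥ ℏ/2

The minimum momentum spread is:
Δp_min = ℏ/(2Δx)
Δp_min = (1.055e-34 J·s) / (2 × 2.070e-08 m)
Δp_min = 2.547e-27 kg·m/s

A wave packet cannot have both a well-defined position and well-defined momentum.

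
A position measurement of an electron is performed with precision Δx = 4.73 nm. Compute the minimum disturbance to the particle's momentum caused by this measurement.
1.115 × 10^-26 kg·m/s

The uncertainty principle implies that measuring position disturbs momentum:
ΔxΔp ≥ ℏ/2

When we measure position with precision Δx, we necessarily introduce a momentum uncertainty:
Δp ≥ ℏ/(2Δx)
Δp_min = (1.055e-34 J·s) / (2 × 4.730e-09 m)
Δp_min = 1.115e-26 kg·m/s

The more precisely we measure position, the greater the momentum disturbance.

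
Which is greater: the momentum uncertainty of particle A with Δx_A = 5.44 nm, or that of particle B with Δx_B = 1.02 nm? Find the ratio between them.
Particle B has the larger minimum momentum uncertainty, by a factor of 5.33.

For each particle, the minimum momentum uncertainty is Δp_min = ℏ/(2Δx):

Particle A: Δp_A = ℏ/(2×5.440e-09 m) = 9.693e-27 kg·m/s
Particle B: Δp_B = ℏ/(2×1.020e-09 m) = 5.169e-26 kg·m/s

Ratio: Δp_B/Δp_A = 5.33

Since Δp_min ∝ 1/Δx, the particle with smaller position uncertainty (B) has larger momentum uncertainty.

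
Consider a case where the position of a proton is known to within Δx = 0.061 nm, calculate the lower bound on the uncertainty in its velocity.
516.795 m/s

Using the Heisenberg uncertainty principle and Δp = mΔv:
ΔxΔp ≥ ℏ/2
Δx(mΔv) ≥ ℏ/2

The minimum uncertainty in velocity is:
Δv_min = ℏ/(2mΔx)
Δv_min = (1.055e-34 J·s) / (2 × 1.673e-27 kg × 6.100e-11 m)
Δv_min = 5.168e+02 m/s = 516.795 m/s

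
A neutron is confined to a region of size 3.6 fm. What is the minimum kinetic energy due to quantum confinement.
399.715 keV

Using the uncertainty principle:

1. Position uncertainty: Δx ≈ 3.600e-15 m
2. Minimum momentum uncertainty: Δp = ℏ/(2Δx) = 1.465e-20 kg·m/s
3. Minimum kinetic energy:
   KE = (Δp)²/(2m) = (1.465e-20)²/(2 × 1.675e-27 kg)
   KE = 6.404e-14 J = 399.715 keV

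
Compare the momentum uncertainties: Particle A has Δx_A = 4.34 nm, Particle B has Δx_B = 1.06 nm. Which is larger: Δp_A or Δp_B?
Particle B has the larger minimum momentum uncertainty, by a factor of 4.09.

For each particle, the minimum momentum uncertainty is Δp_min = ℏ/(2Δx):

Particle A: Δp_A = ℏ/(2×4.340e-09 m) = 1.215e-26 kg·m/s
Particle B: Δp_B = ℏ/(2×1.060e-09 m) = 4.974e-26 kg·m/s

Ratio: Δp_B/Δp_A = 4.09

Since Δp_min ∝ 1/Δx, the particle with smaller position uncertainty (B) has larger momentum uncertainty.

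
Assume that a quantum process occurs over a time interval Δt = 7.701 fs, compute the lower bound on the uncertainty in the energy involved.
42.735 meV

Using the energy-time uncertainty principle:
ΔEΔt ≥ ℏ/2

The minimum uncertainty in energy is:
ΔE_min = ℏ/(2Δt)
ΔE_min = (1.055e-34 J·s) / (2 × 7.701e-15 s)
ΔE_min = 6.847e-21 J = 42.735 meV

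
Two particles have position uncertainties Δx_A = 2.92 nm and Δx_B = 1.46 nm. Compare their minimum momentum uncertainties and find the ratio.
Particle B has the larger minimum momentum uncertainty, by a factor of 2.00.

For each particle, the minimum momentum uncertainty is Δp_min = ℏ/(2Δx):

Particle A: Δp_A = ℏ/(2×2.920e-09 m) = 1.806e-26 kg·m/s
Particle B: Δp_B = ℏ/(2×1.460e-09 m) = 3.612e-26 kg·m/s

Ratio: Δp_B/Δp_A = 2.00

Since Δp_min ∝ 1/Δx, the particle with smaller position uncertainty (B) has larger momentum uncertainty.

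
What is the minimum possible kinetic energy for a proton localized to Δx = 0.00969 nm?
55.247 meV

Localizing a particle requires giving it sufficient momentum uncertainty:

1. From uncertainty principle: Δp ≥ ℏ/(2Δx)
   Δp_min = (1.055e-34 J·s) / (2 × 9.690e-12 m)
   Δp_min = 5.442e-24 kg·m/s

2. This momentum uncertainty corresponds to kinetic energy:
   KE ≈ (Δp)²/(2m) = (5.442e-24)²/(2 × 1.673e-27 kg)
   KE = 8.852e-21 J = 55.247 meV

Tighter localization requires more energy.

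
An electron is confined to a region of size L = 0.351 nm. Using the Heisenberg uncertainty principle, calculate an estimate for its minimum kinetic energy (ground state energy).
77.312 meV

Using the uncertainty principle to estimate ground state energy:

1. The position uncertainty is approximately the confinement size:
   Δx ≈ L = 3.510e-10 m

2. From ΔxΔp ≥ ℏ/2, the minimum momentum uncertainty is:
   Δp ≈ ℏ/(2L) = 1.502e-25 kg·m/s

3. The kinetic energy is approximately:
   KE ≈ (Δp)²/(2m) = (1.502e-25)²/(2 × 9.109e-31 kg)
   KE ≈ 1.239e-20 J = 77.312 meV

This is an order-of-magnitude estimate of the ground state energy.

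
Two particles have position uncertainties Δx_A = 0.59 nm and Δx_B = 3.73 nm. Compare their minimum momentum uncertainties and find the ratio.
Particle A has the larger minimum momentum uncertainty, by a factor of 6.32.

For each particle, the minimum momentum uncertainty is Δp_min = ℏ/(2Δx):

Particle A: Δp_A = ℏ/(2×5.900e-10 m) = 8.937e-26 kg·m/s
Particle B: Δp_B = ℏ/(2×3.730e-09 m) = 1.414e-26 kg·m/s

Ratio: Δp_A/Δp_B = 6.32

Since Δp_min ∝ 1/Δx, the particle with smaller position uncertainty (A) has larger momentum uncertainty.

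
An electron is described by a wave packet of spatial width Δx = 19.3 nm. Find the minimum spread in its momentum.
2.732 × 10^-27 kg·m/s

For a wave packet, the spatial width Δx and momentum spread Δp are related by the uncertainty principle:
ΔxΔp ≥ ℏ/2

The minimum momentum spread is:
Δp_min = ℏ/(2Δx)
Δp_min = (1.055e-34 J·s) / (2 × 1.930e-08 m)
Δp_min = 2.732e-27 kg·m/s

A wave packet cannot have both a well-defined position and well-defined momentum.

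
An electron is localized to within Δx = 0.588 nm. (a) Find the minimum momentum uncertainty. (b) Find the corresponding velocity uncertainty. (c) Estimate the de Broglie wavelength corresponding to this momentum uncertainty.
(a) Δp_min = 8.967 × 10^-26 kg·m/s
(b) Δv_min = 98.442 km/s
(c) λ_dB = 7.389 nm

Step-by-step:

(a) From the uncertainty principle:
Δp_min = ℏ/(2Δx) = (1.055e-34 J·s)/(2 × 5.880e-10 m) = 8.967e-26 kg·m/s

(b) The velocity uncertainty:
Δv = Δp/m = (8.967e-26 kg·m/s)/(9.109e-31 kg) = 9.844e+04 m/s = 98.442 km/s

(c) The de Broglie wavelength for this momentum:
λ = h/p = (6.626e-34 J·s)/(8.967e-26 kg·m/s) = 7.389e-09 m = 7.389 nm

Note: The de Broglie wavelength is comparable to the localization size, as expected from wave-particle duality.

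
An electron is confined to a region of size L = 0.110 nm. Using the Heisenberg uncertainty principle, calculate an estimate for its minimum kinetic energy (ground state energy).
787.186 meV

Using the uncertainty principle to estimate ground state energy:

1. The position uncertainty is approximately the confinement size:
   Δx ≈ L = 1.100e-10 m

2. From ΔxΔp ≥ ℏ/2, the minimum momentum uncertainty is:
   Δp ≈ ℏ/(2L) = 4.794e-25 kg·m/s

3. The kinetic energy is approximately:
   KE ≈ (Δp)²/(2m) = (4.794e-25)²/(2 × 9.109e-31 kg)
   KE ≈ 1.261e-19 J = 787.186 meV

This is an order-of-magnitude estimate of the ground state energy.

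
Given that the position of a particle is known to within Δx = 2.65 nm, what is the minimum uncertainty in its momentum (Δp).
1.990 × 10^-26 kg·m/s

Using the Heisenberg uncertainty principle:
ΔxΔp ≥ ℏ/2

The minimum uncertainty in momentum is:
Δp_min = ℏ/(2Δx)
Δp_min = (1.055e-34 J·s) / (2 × 2.650e-09 m)
Δp_min = 1.990e-26 kg·m/s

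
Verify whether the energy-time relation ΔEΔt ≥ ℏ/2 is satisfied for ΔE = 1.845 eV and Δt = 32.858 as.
No, it violates the uncertainty relation.

Calculate the product ΔEΔt:
ΔE = 1.845 eV = 2.956e-19 J
ΔEΔt = (2.956e-19 J) × (3.286e-17 s)
ΔEΔt = 9.713e-36 J·s

Compare to the minimum allowed value ℏ/2:
ℏ/2 = 5.273e-35 J·s

Since ΔEΔt = 9.713e-36 J·s < 5.273e-35 J·s = ℏ/2,
this violates the uncertainty relation.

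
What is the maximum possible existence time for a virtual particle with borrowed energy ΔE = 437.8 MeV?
7.517 × 10^-25 s

Using the energy-time uncertainty principle:
ΔEΔt ≥ ℏ/2

For a virtual particle borrowing energy ΔE, the maximum lifetime is:
Δt_max = ℏ/(2ΔE)

Converting energy:
ΔE = 437.8 MeV = 7.014e-11 J

Δt_max = (1.055e-34 J·s) / (2 × 7.014e-11 J)
Δt_max = 7.517e-25 s = 7.517 × 10^-25 s

Virtual particles with higher borrowed energy exist for shorter times.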